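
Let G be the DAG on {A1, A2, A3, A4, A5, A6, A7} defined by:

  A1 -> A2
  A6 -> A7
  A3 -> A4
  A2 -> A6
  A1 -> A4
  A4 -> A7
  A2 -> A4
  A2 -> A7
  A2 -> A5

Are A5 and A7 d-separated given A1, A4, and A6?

We examine all 4 paths between A5 and A7:
Path 1: A5 ← A2 ← A1 → A4 → A7
  A1 is a fork here and A1 is conditioned on, so the path is blocked at A1.
Path 2: A5 ← A2 → A4 → A7
  A4 is a chain here and A4 is conditioned on, so the path is blocked at A4.
Path 3: A5 ← A2 → A6 → A7
  A6 is a chain here and A6 is conditioned on, so the path is blocked at A6.
Path 4: A5 ← A2 → A7
  A2 is a fork and A2 is not conditioned on — no node blocks this path, so it is active.
At least one path is unblocked, so d-separation fails.

No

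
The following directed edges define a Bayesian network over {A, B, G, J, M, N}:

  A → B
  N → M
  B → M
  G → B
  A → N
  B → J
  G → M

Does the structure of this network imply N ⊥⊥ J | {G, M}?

We examine all 3 paths between N and J:
Path 1: N → M ← B → J
  M is a collider and M is conditioned on, which opens it; B is a fork and B is not conditioned on — no node blocks this path, so it is active.
Path 2: N → M ← G → B → J
  G is a fork here and G is conditioned on, so the path is blocked at G.
Path 3: N ← A → B → J
  A is a fork and A is not conditioned on; B is a chain and B is not conditioned on — no node blocks this path, so it is active.
Because an active path exists, N and J are not d-separated.

No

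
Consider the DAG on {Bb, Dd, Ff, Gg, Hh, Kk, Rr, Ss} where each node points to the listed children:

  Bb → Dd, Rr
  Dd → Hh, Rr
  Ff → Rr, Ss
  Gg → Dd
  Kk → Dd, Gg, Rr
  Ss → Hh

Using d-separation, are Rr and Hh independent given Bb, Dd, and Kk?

No — Rr and Hh are not d-separated given {Bb, Dd, Kk}.

Enumerating the 5 paths from Rr to Hh and testing each for blocking by {Bb, Dd, Kk}:
Path 1: Rr ← Dd → Hh
  Dd is a fork here and Dd is conditioned on, so the path is blocked at Dd.
Path 2: Rr ← Bb → Dd → Hh
  Bb is a fork here and Bb is conditioned on, so the path is blocked at Bb.
Path 3: Rr ← Kk → Dd → Hh
  Kk is a fork here and Kk is conditioned on, so the path is blocked at Kk.
Path 4: Rr ← Kk → Gg → Dd → Hh
  Kk is a fork here and Kk is conditioned on, so the path is blocked at Kk.
Path 5: Rr ← Ff → Ss → Hh
  Ff is a fork and Ff is not conditioned on; Ss is a chain and Ss is not conditioned on — no node blocks this path, so it is active.
Since the path Rr ← Ff → Ss → Hh is active, Rr and Hh are not d-separated given {Bb, Dd, Kk}.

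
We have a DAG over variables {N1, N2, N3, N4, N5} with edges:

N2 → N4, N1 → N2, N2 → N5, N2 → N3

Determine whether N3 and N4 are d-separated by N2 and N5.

The only undirected path from N3 to N4 is:
  1. N3 ← N2 → N4 — N2:fork[blocks] ⇒ blocked
Since every path is blocked, d-separation holds.

Yes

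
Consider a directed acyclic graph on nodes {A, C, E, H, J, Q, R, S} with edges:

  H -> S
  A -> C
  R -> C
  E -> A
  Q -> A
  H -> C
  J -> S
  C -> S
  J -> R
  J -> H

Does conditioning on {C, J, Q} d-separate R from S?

6 paths connect R and S; each must be blocked for d-separation to hold:
Path 1: R ← J → S
  J is a fork here and J is conditioned on, so the path is blocked at J.
Path 2: R ← J → H → S
  J is a fork here and J is conditioned on, so the path is blocked at J.
Path 3: R ← J → H → C → S
  J is a fork here and J is conditioned on, so the path is blocked at J.
Path 4: R → C → S
  C is a chain here and C is conditioned on, so the path is blocked at C.
Path 5: R → C ← H ← J → S
  J is a fork here and J is conditioned on, so the path is blocked at J.
Path 6: R → C ← H → S
  C is a collider and C is conditioned on, which opens it; H is a fork and H is not conditioned on — no node blocks this path, so it is active.
At least one path is unblocked, so d-separation fails.

No — R and S are not d-separated given {C, J, Q}.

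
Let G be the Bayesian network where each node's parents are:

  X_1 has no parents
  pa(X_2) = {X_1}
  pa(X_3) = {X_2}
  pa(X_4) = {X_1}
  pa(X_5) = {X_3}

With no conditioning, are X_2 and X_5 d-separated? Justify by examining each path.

There is one path between X_2 and X_5:
Path 1: X_2 → X_3 → X_5
  X_3 is a chain and X_3 is not conditioned on — no node blocks this path, so it is active.
At least one path is unblocked, so d-separation fails.

No — X_2 and X_5 are not d-separated given ∅.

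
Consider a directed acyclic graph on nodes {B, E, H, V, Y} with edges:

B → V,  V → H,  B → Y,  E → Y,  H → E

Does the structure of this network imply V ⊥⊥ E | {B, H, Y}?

Yes

2 paths connect V and E; each must be blocked for d-separation to hold:
Path 1: V → H → E
  H is a chain here and H is conditioned on, so the path is blocked at H.
Path 2: V ← B → Y ← E
  B is a fork here and B is conditioned on, so the path is blocked at B.
Every path is blocked, so V and E are d-separated given {B, H, Y}.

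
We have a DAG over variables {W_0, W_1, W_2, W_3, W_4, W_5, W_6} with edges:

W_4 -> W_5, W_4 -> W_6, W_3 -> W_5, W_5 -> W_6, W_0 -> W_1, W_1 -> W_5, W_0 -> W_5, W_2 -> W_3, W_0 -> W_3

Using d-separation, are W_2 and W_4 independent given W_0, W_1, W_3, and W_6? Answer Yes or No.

We examine all 6 paths between W_2 and W_4:
Path 1: W_2 → W_3 → W_5 → W_6 ← W_4
  W_3 is a chain here and W_3 is conditioned on, so the path is blocked at W_3.
Path 2: W_2 → W_3 → W_5 ← W_4
  W_3 is a chain here and W_3 is conditioned on, so the path is blocked at W_3.
Path 3: W_2 → W_3 ← W_0 → W_1 → W_5 → W_6 ← W_4
  W_0 is a fork here and W_0 is conditioned on, so the path is blocked at W_0.
Path 4: W_2 → W_3 ← W_0 → W_1 → W_5 ← W_4
  W_0 is a fork here and W_0 is conditioned on, so the path is blocked at W_0.
Path 5: W_2 → W_3 ← W_0 → W_5 → W_6 ← W_4
  W_0 is a fork here and W_0 is conditioned on, so the path is blocked at W_0.
Path 6: W_2 → W_3 ← W_0 → W_5 ← W_4
  W_0 is a fork here and W_0 is conditioned on, so the path is blocked at W_0.
Since every path is blocked, d-separation holds.

Yes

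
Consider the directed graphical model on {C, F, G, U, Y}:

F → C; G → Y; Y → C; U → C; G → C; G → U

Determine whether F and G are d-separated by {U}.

Yes

We examine all 3 paths between F and G:
Path 1: F → C ← G
  C is a collider here and neither C nor any of its descendants is conditioned on, so the collider stays closed — the path is blocked at C.
Path 2: F → C ← U ← G
  C is a collider here and neither C nor any of its descendants is conditioned on, so the collider stays closed — the path is blocked at C.
Path 3: F → C ← Y ← G
  C is a collider here and neither C nor any of its descendants is conditioned on, so the collider stays closed — the path is blocked at C.
Every path is blocked, so F and G are d-separated given {U}.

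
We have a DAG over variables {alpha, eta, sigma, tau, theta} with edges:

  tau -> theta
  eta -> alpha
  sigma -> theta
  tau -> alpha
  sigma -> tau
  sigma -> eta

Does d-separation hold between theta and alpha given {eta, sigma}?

We examine all 4 paths between theta and alpha:
Path 1: theta ← sigma → eta → alpha
  sigma is a fork here and sigma is conditioned on, so the path is blocked at sigma.
Path 2: theta ← sigma → tau → alpha
  sigma is a fork here and sigma is conditioned on, so the path is blocked at sigma.
Path 3: theta ← tau → alpha
  tau is a fork and tau is not conditioned on — no node blocks this path, so it is active.
Path 4: theta ← tau ← sigma → eta → alpha
  sigma is a fork here and sigma is conditioned on, so the path is blocked at sigma.
Because an active path exists, theta and alpha are not d-separated.

No — theta and alpha are not d-separated given {eta, sigma}.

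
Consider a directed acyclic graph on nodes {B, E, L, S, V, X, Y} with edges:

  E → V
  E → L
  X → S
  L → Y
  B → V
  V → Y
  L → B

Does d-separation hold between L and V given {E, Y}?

No

3 paths connect L and V; each must be blocked for d-separation to hold:
Path 1: L → Y ← V
  Y is a collider and Y is conditioned on, which opens it — no node blocks this path, so it is active.
Path 2: L → B → V
  B is a chain and B is not conditioned on — no node blocks this path, so it is active.
Path 3: L ← E → V
  E is a fork here and E is conditioned on, so the path is blocked at E.
Because an active path exists, L and V are not d-separated.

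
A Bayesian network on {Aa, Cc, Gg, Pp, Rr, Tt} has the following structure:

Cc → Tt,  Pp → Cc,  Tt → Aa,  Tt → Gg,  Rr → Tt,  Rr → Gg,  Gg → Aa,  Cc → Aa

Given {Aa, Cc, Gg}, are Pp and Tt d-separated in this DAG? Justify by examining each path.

Enumerating the 4 paths from Pp to Tt and testing each for blocking by {Aa, Cc, Gg}:
Path 1: Pp → Cc → Tt
  Cc is a chain here and Cc is conditioned on, so the path is blocked at Cc.
Path 2: Pp → Cc → Aa ← Tt
  Cc is a chain here and Cc is conditioned on, so the path is blocked at Cc.
Path 3: Pp → Cc → Aa ← Gg ← Tt
  Cc is a chain here and Cc is conditioned on, so the path is blocked at Cc.
Path 4: Pp → Cc → Aa ← Gg ← Rr → Tt
  Cc is a chain here and Cc is conditioned on, so the path is blocked at Cc.
All paths are blocked; Pp ⊥ Tt | {Aa, Cc, Gg} holds.

Yes — Pp and Tt are d-separated given {Aa, Cc, Gg}.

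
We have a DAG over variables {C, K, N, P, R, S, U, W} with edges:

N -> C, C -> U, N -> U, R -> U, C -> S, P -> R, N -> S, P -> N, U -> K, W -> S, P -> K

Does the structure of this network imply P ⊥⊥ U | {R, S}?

No — P and U are not d-separated given {R, S}.

There are 5 undirected paths between P and U; checking each against the conditioning set {R, S}:
Path 1: P → K ← U
  K is a collider here and neither K nor any of its descendants is conditioned on, so the collider stays closed — the path is blocked at K.
Path 2: P → R → U
  R is a chain here and R is conditioned on, so the path is blocked at R.
Path 3: P → N → S ← C → U
  N is a chain and N is not conditioned on; S is a collider and S is conditioned on, which opens it; C is a fork and C is not conditioned on — no node blocks this path, so it is active.
Path 4: P → N → C → U
  N is a chain and N is not conditioned on; C is a chain and C is not conditioned on — no node blocks this path, so it is active.
Path 5: P → N → U
  N is a chain and N is not conditioned on — no node blocks this path, so it is active.
At least one path is unblocked, so d-separation fails.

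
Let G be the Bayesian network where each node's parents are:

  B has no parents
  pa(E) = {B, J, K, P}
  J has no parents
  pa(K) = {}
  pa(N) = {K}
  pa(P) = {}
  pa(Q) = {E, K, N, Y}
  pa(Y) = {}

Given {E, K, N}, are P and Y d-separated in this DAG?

Enumerating the 3 paths from P to Y and testing each for blocking by {E, K, N}:
Path 1: P → E → Q ← Y
  E is a chain here and E is conditioned on, so the path is blocked at E.
Path 2: P → E ← K → N → Q ← Y
  K is a fork here and K is conditioned on, so the path is blocked at K.
Path 3: P → E ← K → Q ← Y
  K is a fork here and K is conditioned on, so the path is blocked at K.
All paths are blocked; P ⊥ Y | {E, K, N} holds.

Yes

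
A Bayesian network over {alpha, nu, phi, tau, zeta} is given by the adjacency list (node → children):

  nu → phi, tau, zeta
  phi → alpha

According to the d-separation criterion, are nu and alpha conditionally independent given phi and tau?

Only one path connects nu and alpha:
  1. nu → phi → alpha — phi:chain[blocks] ⇒ blocked
Since every path is blocked, d-separation holds.

Yes — nu and alpha are d-separated given {phi, tau}.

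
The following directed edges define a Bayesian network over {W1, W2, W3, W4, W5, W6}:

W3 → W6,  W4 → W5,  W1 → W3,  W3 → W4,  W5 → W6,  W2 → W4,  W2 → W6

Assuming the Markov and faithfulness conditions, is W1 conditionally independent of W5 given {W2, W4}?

Yes

There are 4 undirected paths between W1 and W5; checking each against the conditioning set {W2, W4}:
Path 1: W1 → W3 → W6 ← W5
  W6 is a collider here and neither W6 nor any of its descendants is conditioned on, so the collider stays closed — the path is blocked at W6.
Path 2: W1 → W3 → W6 ← W2 → W4 → W5
  W6 is a collider here and neither W6 nor any of its descendants is conditioned on, so the collider stays closed — the path is blocked at W6.
Path 3: W1 → W3 → W4 → W5
  W4 is a chain here and W4 is conditioned on, so the path is blocked at W4.
Path 4: W1 → W3 → W4 ← W2 → W6 ← W5
  W2 is a fork here and W2 is conditioned on, so the path is blocked at W2.
Since every path is blocked, d-separation holds.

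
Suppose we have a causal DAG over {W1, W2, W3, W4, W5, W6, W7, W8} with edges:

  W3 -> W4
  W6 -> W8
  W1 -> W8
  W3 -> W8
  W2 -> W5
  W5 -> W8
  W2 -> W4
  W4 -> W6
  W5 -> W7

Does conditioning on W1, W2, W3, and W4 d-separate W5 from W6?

4 paths connect W5 and W6; each must be blocked for d-separation to hold:
Path 1: W5 → W8 ← W3 → W4 → W6
  W8 is a collider here and neither W8 nor any of its descendants is conditioned on, so the collider stays closed — the path is blocked at W8.
Path 2: W5 → W8 ← W6
  W8 is a collider here and neither W8 nor any of its descendants is conditioned on, so the collider stays closed — the path is blocked at W8.
Path 3: W5 ← W2 → W4 ← W3 → W8 ← W6
  W2 is a fork here and W2 is conditioned on, so the path is blocked at W2.
Path 4: W5 ← W2 → W4 → W6
  W2 is a fork here and W2 is conditioned on, so the path is blocked at W2.
Since every path is blocked, d-separation holds.

Yes — W5 and W6 are d-separated given {W1, W2, W3, W4}.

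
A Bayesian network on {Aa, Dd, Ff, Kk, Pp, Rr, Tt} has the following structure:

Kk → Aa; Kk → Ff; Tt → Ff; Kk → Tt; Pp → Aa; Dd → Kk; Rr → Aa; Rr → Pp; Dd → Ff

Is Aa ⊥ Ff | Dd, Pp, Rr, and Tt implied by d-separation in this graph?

Enumerating the 3 paths from Aa to Ff and testing each for blocking by {Dd, Pp, Rr, Tt}:
  1. Aa ← Kk ← Dd → Ff — Kk:chain[open]; Dd:fork[blocks] ⇒ blocked
  2. Aa ← Kk → Ff — Kk:fork[open] ⇒ active
  3. Aa ← Kk → Tt → Ff — Kk:fork[open]; Tt:chain[blocks] ⇒ blocked
Because an active path exists, Aa and Ff are not d-separated.

No — Aa and Ff are not d-separated given {Dd, Pp, Rr, Tt}.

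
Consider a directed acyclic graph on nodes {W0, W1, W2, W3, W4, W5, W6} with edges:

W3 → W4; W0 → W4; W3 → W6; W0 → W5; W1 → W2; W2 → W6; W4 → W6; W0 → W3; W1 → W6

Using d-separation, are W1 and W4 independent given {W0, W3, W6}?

No

We examine all 6 paths between W1 and W4:
Path 1: W1 → W2 → W6 ← W3 ← W0 → W4
  W3 is a chain here and W3 is conditioned on, so the path is blocked at W3.
Path 2: W1 → W2 → W6 ← W3 → W4
  W3 is a fork here and W3 is conditioned on, so the path is blocked at W3.
Path 3: W1 → W2 → W6 ← W4
  W2 is a chain and W2 is not conditioned on; W6 is a collider and W6 is conditioned on, which opens it — no node blocks this path, so it is active.
Path 4: W1 → W6 ← W3 ← W0 → W4
  W3 is a chain here and W3 is conditioned on, so the path is blocked at W3.
Path 5: W1 → W6 ← W3 → W4
  W3 is a fork here and W3 is conditioned on, so the path is blocked at W3.
Path 6: W1 → W6 ← W4
  W6 is a collider and W6 is conditioned on, which opens it — no node blocks this path, so it is active.
Because an active path exists, W1 and W4 are not d-separated.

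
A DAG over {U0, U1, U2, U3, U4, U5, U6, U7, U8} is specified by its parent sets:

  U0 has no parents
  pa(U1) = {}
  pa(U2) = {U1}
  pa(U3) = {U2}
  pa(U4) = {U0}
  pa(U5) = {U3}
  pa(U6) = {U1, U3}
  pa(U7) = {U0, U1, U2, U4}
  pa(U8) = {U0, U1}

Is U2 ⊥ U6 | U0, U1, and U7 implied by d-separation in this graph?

No

There are 5 undirected paths between U2 and U6; checking each against the conditioning set {U0, U1, U7}:
  1. U2 → U7 ← U4 ← U0 → U8 ← U1 → U6 — U7:collider[open]; U4:chain[open]; U0:fork[blocks]; U8:collider[blocks]; U1:fork[blocks] ⇒ blocked
  2. U2 → U7 ← U0 → U8 ← U1 → U6 — U7:collider[open]; U0:fork[blocks]; U8:collider[blocks]; U1:fork[blocks] ⇒ blocked
  3. U2 → U7 ← U1 → U6 — U7:collider[open]; U1:fork[blocks] ⇒ blocked
  4. U2 ← U1 → U6 — U1:fork[blocks] ⇒ blocked
  5. U2 → U3 → U6 — U3:chain[open] ⇒ active
Because an active path exists, U2 and U6 are not d-separated.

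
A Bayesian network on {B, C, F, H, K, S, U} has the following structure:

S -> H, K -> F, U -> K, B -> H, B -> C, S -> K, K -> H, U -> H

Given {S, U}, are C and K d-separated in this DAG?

Yes — C and K are d-separated given {S, U}.

3 paths connect C and K; each must be blocked for d-separation to hold:
Path 1: C ← B → H ← K
  H is a collider here and neither H nor any of its descendants is conditioned on, so the collider stays closed — the path is blocked at H.
Path 2: C ← B → H ← U → K
  H is a collider here and neither H nor any of its descendants is conditioned on, so the collider stays closed — the path is blocked at H.
Path 3: C ← B → H ← S → K
  H is a collider here and neither H nor any of its descendants is conditioned on, so the collider stays closed — the path is blocked at H.
All paths are blocked; C ⊥ K | {S, U} holds.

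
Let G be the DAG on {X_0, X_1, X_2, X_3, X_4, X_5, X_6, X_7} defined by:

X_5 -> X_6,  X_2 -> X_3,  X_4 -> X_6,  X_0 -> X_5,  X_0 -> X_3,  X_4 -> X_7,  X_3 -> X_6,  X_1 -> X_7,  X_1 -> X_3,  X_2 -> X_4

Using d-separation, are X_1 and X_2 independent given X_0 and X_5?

Yes

We examine all 6 paths between X_1 and X_2:
Path 1: X_1 → X_3 ← X_2
  X_3 is a collider here and neither X_3 nor any of its descendants is conditioned on, so the collider stays closed — the path is blocked at X_3.
Path 2: X_1 → X_3 → X_6 ← X_4 ← X_2
  X_6 is a collider here and neither X_6 nor any of its descendants is conditioned on, so the collider stays closed — the path is blocked at X_6.
Path 3: X_1 → X_3 ← X_0 → X_5 → X_6 ← X_4 ← X_2
  X_3 is a collider here and neither X_3 nor any of its descendants is conditioned on, so the collider stays closed — the path is blocked at X_3.
Path 4: X_1 → X_7 ← X_4 ← X_2
  X_7 is a collider here and neither X_7 nor any of its descendants is conditioned on, so the collider stays closed — the path is blocked at X_7.
Path 5: X_1 → X_7 ← X_4 → X_6 ← X_5 ← X_0 → X_3 ← X_2
  X_7 is a collider here and neither X_7 nor any of its descendants is conditioned on, so the collider stays closed — the path is blocked at X_7.
Path 6: X_1 → X_7 ← X_4 → X_6 ← X_3 ← X_2
  X_7 is a collider here and neither X_7 nor any of its descendants is conditioned on, so the collider stays closed — the path is blocked at X_7.
Since every path is blocked, d-separation holds.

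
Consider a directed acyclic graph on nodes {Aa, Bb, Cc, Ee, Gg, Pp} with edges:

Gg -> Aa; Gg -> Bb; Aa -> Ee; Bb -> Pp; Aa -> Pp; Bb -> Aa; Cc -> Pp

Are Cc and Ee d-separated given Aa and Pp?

We examine all 3 paths between Cc and Ee:
Path 1: Cc → Pp ← Bb ← Gg → Aa → Ee
  Aa is a chain here and Aa is conditioned on, so the path is blocked at Aa.
Path 2: Cc → Pp ← Bb → Aa → Ee
  Aa is a chain here and Aa is conditioned on, so the path is blocked at Aa.
Path 3: Cc → Pp ← Aa → Ee
  Aa is a fork here and Aa is conditioned on, so the path is blocked at Aa.
Since every path is blocked, d-separation holds.

Yes — Cc and Ee are d-separated given {Aa, Pp}.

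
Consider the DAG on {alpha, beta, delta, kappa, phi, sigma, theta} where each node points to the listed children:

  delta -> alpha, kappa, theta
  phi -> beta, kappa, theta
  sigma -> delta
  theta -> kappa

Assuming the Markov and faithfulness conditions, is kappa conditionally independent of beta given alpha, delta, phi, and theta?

Yes — kappa and beta are d-separated given {alpha, delta, phi, theta}.

There are 3 undirected paths between kappa and beta; checking each against the conditioning set {alpha, delta, phi, theta}:
Path 1: kappa ← delta → theta ← phi → beta
  delta is a fork here and delta is conditioned on, so the path is blocked at delta.
Path 2: kappa ← phi → beta
  phi is a fork here and phi is conditioned on, so the path is blocked at phi.
Path 3: kappa ← theta ← phi → beta
  theta is a chain here and theta is conditioned on, so the path is blocked at theta.
Every path is blocked, so kappa and beta are d-separated given {alpha, delta, phi, theta}.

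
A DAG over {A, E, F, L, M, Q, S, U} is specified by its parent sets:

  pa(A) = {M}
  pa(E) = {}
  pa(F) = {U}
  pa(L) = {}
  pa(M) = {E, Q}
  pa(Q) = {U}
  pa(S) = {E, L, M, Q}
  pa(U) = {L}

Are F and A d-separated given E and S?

No — F and A are not d-separated given {E, S}.

We examine all 6 paths between F and A:
  1. F ← U ← L → S ← M → A — U:chain[open]; L:fork[open]; S:collider[open]; M:fork[open] ⇒ active
  2. F ← U ← L → S ← E → M → A — U:chain[open]; L:fork[open]; S:collider[open]; E:fork[blocks]; M:chain[open] ⇒ blocked
  3. F ← U ← L → S ← Q → M → A — U:chain[open]; L:fork[open]; S:collider[open]; Q:fork[open]; M:chain[open] ⇒ active
  4. F ← U → Q → M → A — U:fork[open]; Q:chain[open]; M:chain[open] ⇒ active
  5. F ← U → Q → S ← M → A — U:fork[open]; Q:chain[open]; S:collider[open]; M:fork[open] ⇒ active
  6. F ← U → Q → S ← E → M → A — U:fork[open]; Q:chain[open]; S:collider[open]; E:fork[blocks]; M:chain[open] ⇒ blocked
At least one path is unblocked, so d-separation fails.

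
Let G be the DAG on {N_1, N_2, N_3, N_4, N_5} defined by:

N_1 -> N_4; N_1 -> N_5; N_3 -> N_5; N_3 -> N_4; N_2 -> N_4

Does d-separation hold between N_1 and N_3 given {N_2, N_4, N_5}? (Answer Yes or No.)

No — N_1 and N_3 are not d-separated given {N_2, N_4, N_5}.

2 paths connect N_1 and N_3; each must be blocked for d-separation to hold:
Path 1: N_1 → N_5 ← N_3
  N_5 is a collider and N_5 is conditioned on, which opens it — no node blocks this path, so it is active.
Path 2: N_1 → N_4 ← N_3
  N_4 is a collider and N_4 is conditioned on, which opens it — no node blocks this path, so it is active.
Since the path N_1 → N_5 ← N_3 is active, N_1 and N_3 are not d-separated given {N_2, N_4, N_5}.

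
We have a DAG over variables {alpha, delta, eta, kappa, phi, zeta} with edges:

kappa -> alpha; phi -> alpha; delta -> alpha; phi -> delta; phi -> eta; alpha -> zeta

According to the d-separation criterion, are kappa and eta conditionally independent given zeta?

No — kappa and eta are not d-separated given {zeta}.

Enumerating the 2 paths from kappa to eta and testing each for blocking by {zeta}:
Path 1: kappa → alpha ← delta ← phi → eta
  alpha is a collider and its descendant zeta is conditioned on, which opens it; delta is a chain and delta is not conditioned on; phi is a fork and phi is not conditioned on — no node blocks this path, so it is active.
Path 2: kappa → alpha ← phi → eta
  alpha is a collider and its descendant zeta is conditioned on, which opens it; phi is a fork and phi is not conditioned on — no node blocks this path, so it is active.
Since the path kappa → alpha ← delta ← phi → eta is active, kappa and eta are not d-separated given {zeta}.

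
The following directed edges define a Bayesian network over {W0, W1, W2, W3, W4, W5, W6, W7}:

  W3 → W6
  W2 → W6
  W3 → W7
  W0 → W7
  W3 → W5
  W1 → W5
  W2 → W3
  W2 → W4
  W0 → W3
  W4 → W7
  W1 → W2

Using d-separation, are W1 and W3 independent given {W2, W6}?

Enumerating the 5 paths from W1 to W3 and testing each for blocking by {W2, W6}:
  1. W1 → W2 → W3 — W2:chain[blocks] ⇒ blocked
  2. W1 → W2 → W4 → W7 ← W3 — W2:chain[blocks]; W4:chain[open]; W7:collider[blocks] ⇒ blocked
  3. W1 → W2 → W4 → W7 ← W0 → W3 — W2:chain[blocks]; W4:chain[open]; W7:collider[blocks]; W0:fork[open] ⇒ blocked
  4. W1 → W2 → W6 ← W3 — W2:chain[blocks]; W6:collider[open] ⇒ blocked
  5. W1 → W5 ← W3 — W5:collider[blocks] ⇒ blocked
Every path is blocked, so W1 and W3 are d-separated given {W2, W6}.

Yes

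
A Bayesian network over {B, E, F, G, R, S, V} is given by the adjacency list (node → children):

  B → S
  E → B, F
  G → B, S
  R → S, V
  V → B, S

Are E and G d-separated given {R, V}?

Yes

Enumerating the 4 paths from E to G and testing each for blocking by {R, V}:
Path 1: E → B → S ← G
  S is a collider here and neither S nor any of its descendants is conditioned on, so the collider stays closed — the path is blocked at S.
Path 2: E → B ← G
  B is a collider here and neither B nor any of its descendants is conditioned on, so the collider stays closed — the path is blocked at B.
Path 3: E → B ← V ← R → S ← G
  B is a collider here and neither B nor any of its descendants is conditioned on, so the collider stays closed — the path is blocked at B.
Path 4: E → B ← V → S ← G
  B is a collider here and neither B nor any of its descendants is conditioned on, so the collider stays closed — the path is blocked at B.
All paths are blocked; E ⊥ G | {R, V} holds.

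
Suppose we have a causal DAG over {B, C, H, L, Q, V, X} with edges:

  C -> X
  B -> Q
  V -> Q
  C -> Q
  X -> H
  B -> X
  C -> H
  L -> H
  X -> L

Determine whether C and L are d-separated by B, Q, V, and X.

Yes — C and L are d-separated given {B, Q, V, X}.

There are 6 undirected paths between C and L; checking each against the conditioning set {B, Q, V, X}:
  1. C → X → L — X:chain[blocks] ⇒ blocked
  2. C → X → H ← L — X:chain[blocks]; H:collider[blocks] ⇒ blocked
  3. C → Q ← B → X → L — Q:collider[open]; B:fork[blocks]; X:chain[blocks] ⇒ blocked
  4. C → Q ← B → X → H ← L — Q:collider[open]; B:fork[blocks]; X:chain[blocks]; H:collider[blocks] ⇒ blocked
  5. C → H ← L — H:collider[blocks] ⇒ blocked
  6. C → H ← X → L — H:collider[blocks]; X:fork[blocks] ⇒ blocked
Every path is blocked, so C and L are d-separated given {B, Q, V, X}.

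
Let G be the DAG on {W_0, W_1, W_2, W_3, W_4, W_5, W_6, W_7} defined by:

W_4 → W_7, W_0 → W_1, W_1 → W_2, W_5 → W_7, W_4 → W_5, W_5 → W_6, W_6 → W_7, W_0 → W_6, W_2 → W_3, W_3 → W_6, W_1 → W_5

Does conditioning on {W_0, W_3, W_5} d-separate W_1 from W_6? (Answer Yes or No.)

5 paths connect W_1 and W_6; each must be blocked for d-separation to hold:
  1. W_1 → W_2 → W_3 → W_6 — W_2:chain[open]; W_3:chain[blocks] ⇒ blocked
  2. W_1 → W_5 ← W_4 → W_7 ← W_6 — W_5:collider[open]; W_4:fork[open]; W_7:collider[blocks] ⇒ blocked
  3. W_1 → W_5 → W_7 ← W_6 — W_5:chain[blocks]; W_7:collider[blocks] ⇒ blocked
  4. W_1 → W_5 → W_6 — W_5:chain[blocks] ⇒ blocked
  5. W_1 ← W_0 → W_6 — W_0:fork[blocks] ⇒ blocked
Every path is blocked, so W_1 and W_6 are d-separated given {W_0, W_3, W_5}.

Yes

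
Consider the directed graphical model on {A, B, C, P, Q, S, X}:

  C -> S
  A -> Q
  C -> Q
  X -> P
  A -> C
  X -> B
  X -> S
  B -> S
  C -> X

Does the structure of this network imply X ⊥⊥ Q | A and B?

6 paths connect X and Q; each must be blocked for d-separation to hold:
  1. X → S ← C ← A → Q — S:collider[blocks]; C:chain[open]; A:fork[blocks] ⇒ blocked
  2. X → S ← C → Q — S:collider[blocks]; C:fork[open] ⇒ blocked
  3. X ← C ← A → Q — C:chain[open]; A:fork[blocks] ⇒ blocked
  4. X ← C → Q — C:fork[open] ⇒ active
  5. X → B → S ← C ← A → Q — B:chain[blocks]; S:collider[blocks]; C:chain[open]; A:fork[blocks] ⇒ blocked
  6. X → B → S ← C → Q — B:chain[blocks]; S:collider[blocks]; C:fork[open] ⇒ blocked
Since the path X ← C → Q is active, X and Q are not d-separated given {A, B}.

No — X and Q are not d-separated given {A, B}.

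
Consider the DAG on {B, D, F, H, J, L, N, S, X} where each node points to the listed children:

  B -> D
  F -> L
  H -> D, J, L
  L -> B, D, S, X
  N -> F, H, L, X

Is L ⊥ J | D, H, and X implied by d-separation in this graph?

We examine all 6 paths between L and J:
  1. L → D ← H → J — D:collider[open]; H:fork[blocks] ⇒ blocked
  2. L ← N → H → J — N:fork[open]; H:chain[blocks] ⇒ blocked
  3. L ← H → J — H:fork[blocks] ⇒ blocked
  4. L ← F ← N → H → J — F:chain[open]; N:fork[open]; H:chain[blocks] ⇒ blocked
  5. L → B → D ← H → J — B:chain[open]; D:collider[open]; H:fork[blocks] ⇒ blocked
  6. L → X ← N → H → J — X:collider[open]; N:fork[open]; H:chain[blocks] ⇒ blocked
Every path is blocked, so L and J are d-separated given {D, H, X}.

Yes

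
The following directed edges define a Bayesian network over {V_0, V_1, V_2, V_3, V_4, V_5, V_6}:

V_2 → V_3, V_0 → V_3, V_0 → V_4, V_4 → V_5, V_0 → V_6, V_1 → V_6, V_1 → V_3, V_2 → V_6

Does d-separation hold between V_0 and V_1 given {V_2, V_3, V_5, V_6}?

No — V_0 and V_1 are not d-separated given {V_2, V_3, V_5, V_6}.

We examine all 4 paths between V_0 and V_1:
Path 1: V_0 → V_3 ← V_2 → V_6 ← V_1
  V_2 is a fork here and V_2 is conditioned on, so the path is blocked at V_2.
Path 2: V_0 → V_3 ← V_1
  V_3 is a collider and V_3 is conditioned on, which opens it — no node blocks this path, so it is active.
Path 3: V_0 → V_6 ← V_2 → V_3 ← V_1
  V_2 is a fork here and V_2 is conditioned on, so the path is blocked at V_2.
Path 4: V_0 → V_6 ← V_1
  V_6 is a collider and V_6 is conditioned on, which opens it — no node blocks this path, so it is active.
Since the path V_0 → V_3 ← V_1 is active, V_0 and V_1 are not d-separated given {V_2, V_3, V_5, V_6}.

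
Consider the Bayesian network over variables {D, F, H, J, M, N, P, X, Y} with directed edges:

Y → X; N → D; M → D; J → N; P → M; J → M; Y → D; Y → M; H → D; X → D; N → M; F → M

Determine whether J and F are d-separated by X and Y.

5 paths connect J and F; each must be blocked for d-separation to hold:
Path 1: J → M ← F
  M is a collider here and neither M nor any of its descendants is conditioned on, so the collider stays closed — the path is blocked at M.
Path 2: J → N → D ← M ← F
  D is a collider here and neither D nor any of its descendants is conditioned on, so the collider stays closed — the path is blocked at D.
Path 3: J → N → D ← X ← Y → M ← F
  D is a collider here and neither D nor any of its descendants is conditioned on, so the collider stays closed — the path is blocked at D.
Path 4: J → N → D ← Y → M ← F
  D is a collider here and neither D nor any of its descendants is conditioned on, so the collider stays closed — the path is blocked at D.
Path 5: J → N → M ← F
  M is a collider here and neither M nor any of its descendants is conditioned on, so the collider stays closed — the path is blocked at M.
All paths are blocked; J ⊥ F | {X, Y} holds.

Yes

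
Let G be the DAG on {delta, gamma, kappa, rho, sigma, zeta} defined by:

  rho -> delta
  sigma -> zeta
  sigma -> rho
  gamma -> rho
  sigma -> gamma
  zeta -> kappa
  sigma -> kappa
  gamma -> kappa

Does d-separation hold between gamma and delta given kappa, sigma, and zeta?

No

We examine all 4 paths between gamma and delta:
Path 1: gamma → rho → delta
  rho is a chain and rho is not conditioned on — no node blocks this path, so it is active.
Path 2: gamma → kappa ← zeta ← sigma → rho → delta
  zeta is a chain here and zeta is conditioned on, so the path is blocked at zeta.
Path 3: gamma → kappa ← sigma → rho → delta
  sigma is a fork here and sigma is conditioned on, so the path is blocked at sigma.
Path 4: gamma ← sigma → rho → delta
  sigma is a fork here and sigma is conditioned on, so the path is blocked at sigma.
Because an active path exists, gamma and delta are not d-separated.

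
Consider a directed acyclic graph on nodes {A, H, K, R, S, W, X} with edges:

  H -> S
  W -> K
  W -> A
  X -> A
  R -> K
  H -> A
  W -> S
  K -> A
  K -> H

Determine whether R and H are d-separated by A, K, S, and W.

There are 5 undirected paths between R and H; checking each against the conditioning set {A, K, S, W}:
  1. R → K → H — K:chain[blocks] ⇒ blocked
  2. R → K ← W → S ← H — K:collider[open]; W:fork[blocks]; S:collider[open] ⇒ blocked
  3. R → K ← W → A ← H — K:collider[open]; W:fork[blocks]; A:collider[open] ⇒ blocked
  4. R → K → A ← H — K:chain[blocks]; A:collider[open] ⇒ blocked
  5. R → K → A ← W → S ← H — K:chain[blocks]; A:collider[open]; W:fork[blocks]; S:collider[open] ⇒ blocked
Since every path is blocked, d-separation holds.

Yes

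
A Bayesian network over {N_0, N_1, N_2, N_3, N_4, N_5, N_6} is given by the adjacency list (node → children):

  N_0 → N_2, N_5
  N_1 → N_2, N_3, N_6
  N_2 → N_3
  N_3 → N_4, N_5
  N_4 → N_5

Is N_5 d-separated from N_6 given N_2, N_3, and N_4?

No

6 paths connect N_5 and N_6; each must be blocked for d-separation to hold:
Path 1: N_5 ← N_4 ← N_3 ← N_1 → N_6
  N_4 is a chain here and N_4 is conditioned on, so the path is blocked at N_4.
Path 2: N_5 ← N_4 ← N_3 ← N_2 ← N_1 → N_6
  N_4 is a chain here and N_4 is conditioned on, so the path is blocked at N_4.
Path 3: N_5 ← N_0 → N_2 ← N_1 → N_6
  N_0 is a fork and N_0 is not conditioned on; N_2 is a collider and N_2 is conditioned on, which opens it; N_1 is a fork and N_1 is not conditioned on — no node blocks this path, so it is active.
Path 4: N_5 ← N_0 → N_2 → N_3 ← N_1 → N_6
  N_2 is a chain here and N_2 is conditioned on, so the path is blocked at N_2.
Path 5: N_5 ← N_3 ← N_1 → N_6
  N_3 is a chain here and N_3 is conditioned on, so the path is blocked at N_3.
Path 6: N_5 ← N_3 ← N_2 ← N_1 → N_6
  N_3 is a chain here and N_3 is conditioned on, so the path is blocked at N_3.
Because an active path exists, N_5 and N_6 are not d-separated.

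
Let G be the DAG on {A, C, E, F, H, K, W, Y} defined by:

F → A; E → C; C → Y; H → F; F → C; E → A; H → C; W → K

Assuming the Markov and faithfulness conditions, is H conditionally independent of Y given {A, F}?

We examine all 3 paths between H and Y:
  1. H → C → Y — C:chain[open] ⇒ active
  2. H → F → C → Y — F:chain[blocks]; C:chain[open] ⇒ blocked
  3. H → F → A ← E → C → Y — F:chain[blocks]; A:collider[open]; E:fork[open]; C:chain[open] ⇒ blocked
At least one path is unblocked, so d-separation fails.

No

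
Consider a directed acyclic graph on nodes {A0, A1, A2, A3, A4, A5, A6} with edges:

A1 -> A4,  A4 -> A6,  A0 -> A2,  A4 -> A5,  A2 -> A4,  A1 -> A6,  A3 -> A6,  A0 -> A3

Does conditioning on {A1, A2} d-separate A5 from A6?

No

3 paths connect A5 and A6; each must be blocked for d-separation to hold:
  1. A5 ← A4 → A6 — A4:fork[open] ⇒ active
  2. A5 ← A4 ← A2 ← A0 → A3 → A6 — A4:chain[open]; A2:chain[blocks]; A0:fork[open]; A3:chain[open] ⇒ blocked
  3. A5 ← A4 ← A1 → A6 — A4:chain[open]; A1:fork[blocks] ⇒ blocked
Since the path A5 ← A4 → A6 is active, A5 and A6 are not d-separated given {A1, A2}.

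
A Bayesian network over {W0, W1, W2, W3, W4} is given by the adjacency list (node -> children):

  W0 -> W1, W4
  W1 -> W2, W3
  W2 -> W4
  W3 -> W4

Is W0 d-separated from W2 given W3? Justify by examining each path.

No

We examine all 4 paths between W0 and W2:
Path 1: W0 → W1 → W3 → W4 ← W2
  W3 is a chain here and W3 is conditioned on, so the path is blocked at W3.
Path 2: W0 → W1 → W2
  W1 is a chain and W1 is not conditioned on — no node blocks this path, so it is active.
Path 3: W0 → W4 ← W3 ← W1 → W2
  W4 is a collider here and neither W4 nor any of its descendants is conditioned on, so the collider stays closed — the path is blocked at W4.
Path 4: W0 → W4 ← W2
  W4 is a collider here and neither W4 nor any of its descendants is conditioned on, so the collider stays closed — the path is blocked at W4.
At least one path is unblocked, so d-separation fails.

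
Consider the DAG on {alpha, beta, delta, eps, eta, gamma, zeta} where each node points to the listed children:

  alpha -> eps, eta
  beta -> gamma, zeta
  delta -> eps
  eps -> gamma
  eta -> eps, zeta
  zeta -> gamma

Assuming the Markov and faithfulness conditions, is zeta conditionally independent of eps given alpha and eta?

Enumerating the 4 paths from zeta to eps and testing each for blocking by {alpha, eta}:
Path 1: zeta ← beta → gamma ← eps
  gamma is a collider here and neither gamma nor any of its descendants is conditioned on, so the collider stays closed — the path is blocked at gamma.
Path 2: zeta → gamma ← eps
  gamma is a collider here and neither gamma nor any of its descendants is conditioned on, so the collider stays closed — the path is blocked at gamma.
Path 3: zeta ← eta ← alpha → eps
  eta is a chain here and eta is conditioned on, so the path is blocked at eta.
Path 4: zeta ← eta → eps
  eta is a fork here and eta is conditioned on, so the path is blocked at eta.
All paths are blocked; zeta ⊥ eps | {alpha, eta} holds.

Yes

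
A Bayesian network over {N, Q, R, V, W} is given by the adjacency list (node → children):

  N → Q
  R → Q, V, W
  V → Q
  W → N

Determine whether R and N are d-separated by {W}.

Yes

We examine all 3 paths between R and N:
Path 1: R → Q ← N
  Q is a collider here and neither Q nor any of its descendants is conditioned on, so the collider stays closed — the path is blocked at Q.
Path 2: R → W → N
  W is a chain here and W is conditioned on, so the path is blocked at W.
Path 3: R → V → Q ← N
  Q is a collider here and neither Q nor any of its descendants is conditioned on, so the collider stays closed — the path is blocked at Q.
Every path is blocked, so R and N are d-separated given {W}.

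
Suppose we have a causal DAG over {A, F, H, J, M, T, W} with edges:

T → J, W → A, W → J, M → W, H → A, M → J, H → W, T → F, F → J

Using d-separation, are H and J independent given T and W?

4 paths connect H and J; each must be blocked for d-separation to hold:
  1. H → A ← W → J — A:collider[blocks]; W:fork[blocks] ⇒ blocked
  2. H → A ← W ← M → J — A:collider[blocks]; W:chain[blocks]; M:fork[open] ⇒ blocked
  3. H → W → J — W:chain[blocks] ⇒ blocked
  4. H → W ← M → J — W:collider[open]; M:fork[open] ⇒ active
Since the path H → W ← M → J is active, H and J are not d-separated given {T, W}.

No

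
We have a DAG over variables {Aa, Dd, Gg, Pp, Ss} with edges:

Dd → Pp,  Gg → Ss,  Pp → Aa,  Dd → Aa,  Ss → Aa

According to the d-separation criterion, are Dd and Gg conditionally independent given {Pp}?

Yes

There are 2 undirected paths between Dd and Gg; checking each against the conditioning set {Pp}:
  1. Dd → Pp → Aa ← Ss ← Gg — Pp:chain[blocks]; Aa:collider[blocks]; Ss:chain[open] ⇒ blocked
  2. Dd → Aa ← Ss ← Gg — Aa:collider[blocks]; Ss:chain[open] ⇒ blocked
Since every path is blocked, d-separation holds.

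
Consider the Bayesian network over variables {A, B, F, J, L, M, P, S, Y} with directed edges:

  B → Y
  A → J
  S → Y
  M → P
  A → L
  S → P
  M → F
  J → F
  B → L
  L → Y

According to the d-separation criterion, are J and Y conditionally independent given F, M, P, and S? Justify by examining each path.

No — J and Y are not d-separated given {F, M, P, S}.

Enumerating the 3 paths from J to Y and testing each for blocking by {F, M, P, S}:
Path 1: J → F ← M → P ← S → Y
  M is a fork here and M is conditioned on, so the path is blocked at M.
Path 2: J ← A → L → Y
  A is a fork and A is not conditioned on; L is a chain and L is not conditioned on — no node blocks this path, so it is active.
Path 3: J ← A → L ← B → Y
  L is a collider here and neither L nor any of its descendants is conditioned on, so the collider stays closed — the path is blocked at L.
At least one path is unblocked, so d-separation fails.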